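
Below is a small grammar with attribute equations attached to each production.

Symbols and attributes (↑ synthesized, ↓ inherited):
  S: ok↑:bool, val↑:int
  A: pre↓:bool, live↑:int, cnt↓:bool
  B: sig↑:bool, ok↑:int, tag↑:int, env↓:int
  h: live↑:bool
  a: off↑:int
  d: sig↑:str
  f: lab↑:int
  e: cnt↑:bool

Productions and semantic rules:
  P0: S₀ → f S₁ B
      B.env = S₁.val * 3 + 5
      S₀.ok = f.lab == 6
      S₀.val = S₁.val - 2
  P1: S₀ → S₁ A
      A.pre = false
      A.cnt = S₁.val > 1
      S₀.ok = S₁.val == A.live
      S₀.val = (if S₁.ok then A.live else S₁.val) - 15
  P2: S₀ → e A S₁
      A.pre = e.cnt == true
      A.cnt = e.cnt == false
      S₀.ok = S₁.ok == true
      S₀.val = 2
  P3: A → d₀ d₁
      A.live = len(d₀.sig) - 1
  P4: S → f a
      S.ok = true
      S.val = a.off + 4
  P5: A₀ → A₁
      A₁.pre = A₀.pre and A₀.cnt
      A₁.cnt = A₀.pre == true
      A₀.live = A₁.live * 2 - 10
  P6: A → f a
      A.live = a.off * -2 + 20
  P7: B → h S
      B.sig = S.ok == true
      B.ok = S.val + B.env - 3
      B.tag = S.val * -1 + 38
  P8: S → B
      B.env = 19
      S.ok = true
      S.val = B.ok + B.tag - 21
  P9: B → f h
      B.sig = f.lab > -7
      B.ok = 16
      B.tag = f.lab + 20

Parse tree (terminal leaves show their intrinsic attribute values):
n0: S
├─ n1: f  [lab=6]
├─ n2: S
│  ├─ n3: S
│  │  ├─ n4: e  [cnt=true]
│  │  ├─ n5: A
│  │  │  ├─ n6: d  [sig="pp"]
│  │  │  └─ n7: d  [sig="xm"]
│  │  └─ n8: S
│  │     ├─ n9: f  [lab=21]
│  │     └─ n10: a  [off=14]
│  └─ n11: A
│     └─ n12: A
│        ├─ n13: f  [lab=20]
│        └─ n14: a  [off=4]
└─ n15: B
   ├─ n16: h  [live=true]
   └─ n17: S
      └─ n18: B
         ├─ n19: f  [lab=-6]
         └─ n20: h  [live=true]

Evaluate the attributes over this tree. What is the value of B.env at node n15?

1. n1.lab = 6  [terminal]
2. n4.cnt = true  [terminal]
3. n5.pre = true  [e.cnt == true]
4. n5.cnt = false  [e.cnt == false]
5. n6.sig = "pp"  [terminal]
6. n7.sig = "xm"  [terminal]
7. n5.live = 1  [len(d₀.sig) - 1]
8. n9.lab = 21  [terminal]
9. n10.off = 14  [terminal]
10. n8.ok = true  [true]
11. n8.val = 18  [a.off + 4]
12. n3.ok = true  [S₁.ok == true]
13. n3.val = 2  [2]
14. n11.pre = false  [false]
15. n11.cnt = true  [S₁.val > 1]
16. n12.pre = false  [A₀.pre and A₀.cnt]
17. n12.cnt = false  [A₀.pre == true]
18. n13.lab = 20  [terminal]
19. n14.off = 4  [terminal]
20. n12.live = 12  [a.off * -2 + 20]
21. n11.live = 14  [A₁.live * 2 - 10]
22. n2.ok = false  [S₁.val == A.live]
23. n2.val = -1  [(if S₁.ok then A.live else S₁.val) - 15]
24. n15.env = 2  [S₁.val * 3 + 5]
25. n16.live = true  [terminal]
26. n18.env = 19  [19]
27. n19.lab = -6  [terminal]
28. n20.live = true  [terminal]
29. n18.sig = true  [f.lab > -7]
30. n18.ok = 16  [16]
31. n18.tag = 14  [f.lab + 20]
32. n17.ok = true  [true]
33. n17.val = 9  [B.ok + B.tag - 21]
34. n15.sig = true  [S.ok == true]
35. n15.ok = 8  [S.val + B.env - 3]
36. n15.tag = 29  [S.val * -1 + 38]
37. n0.ok = true  [f.lab == 6]
38. n0.val = -3  [S₁.val - 2]

2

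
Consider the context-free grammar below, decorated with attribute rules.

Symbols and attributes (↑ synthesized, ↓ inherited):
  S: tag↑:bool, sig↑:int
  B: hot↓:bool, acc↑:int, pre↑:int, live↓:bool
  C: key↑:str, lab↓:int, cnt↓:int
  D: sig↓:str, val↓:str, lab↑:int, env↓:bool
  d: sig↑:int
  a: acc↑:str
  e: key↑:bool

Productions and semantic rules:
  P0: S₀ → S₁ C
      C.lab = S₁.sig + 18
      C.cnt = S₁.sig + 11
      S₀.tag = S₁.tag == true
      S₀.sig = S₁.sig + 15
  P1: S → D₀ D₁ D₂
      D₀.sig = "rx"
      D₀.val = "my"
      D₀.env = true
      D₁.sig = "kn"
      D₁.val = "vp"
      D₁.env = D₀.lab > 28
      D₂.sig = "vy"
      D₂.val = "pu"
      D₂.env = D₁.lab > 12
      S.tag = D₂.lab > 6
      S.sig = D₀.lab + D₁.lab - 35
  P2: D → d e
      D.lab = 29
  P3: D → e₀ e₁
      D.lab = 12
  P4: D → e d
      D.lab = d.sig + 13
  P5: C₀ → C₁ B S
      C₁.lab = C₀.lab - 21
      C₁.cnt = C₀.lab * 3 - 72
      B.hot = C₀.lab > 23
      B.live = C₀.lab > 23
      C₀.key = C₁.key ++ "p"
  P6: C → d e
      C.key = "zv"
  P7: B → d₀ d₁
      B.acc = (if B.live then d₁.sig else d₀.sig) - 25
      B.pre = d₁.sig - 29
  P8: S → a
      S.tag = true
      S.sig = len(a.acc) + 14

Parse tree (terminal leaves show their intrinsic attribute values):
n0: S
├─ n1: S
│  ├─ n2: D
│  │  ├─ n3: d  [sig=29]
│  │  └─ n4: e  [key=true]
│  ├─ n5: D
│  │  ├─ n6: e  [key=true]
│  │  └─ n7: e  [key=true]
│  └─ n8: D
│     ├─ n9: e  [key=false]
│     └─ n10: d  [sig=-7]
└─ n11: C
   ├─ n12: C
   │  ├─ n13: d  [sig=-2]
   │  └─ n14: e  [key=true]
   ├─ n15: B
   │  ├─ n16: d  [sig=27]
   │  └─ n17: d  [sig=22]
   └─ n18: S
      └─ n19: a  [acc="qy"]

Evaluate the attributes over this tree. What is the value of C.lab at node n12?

1. n2.sig = "rx"  ["rx"]
2. n2.val = "my"  ["my"]
3. n2.env = true  [true]
4. n3.sig = 29  [terminal]
5. n4.key = true  [terminal]
6. n2.lab = 29  [29]
7. n5.sig = "kn"  ["kn"]
8. n5.val = "vp"  ["vp"]
9. n5.env = true  [D₀.lab > 28]
10. n6.key = true  [terminal]
11. n7.key = true  [terminal]
12. n5.lab = 12  [12]
13. n8.sig = "vy"  ["vy"]
14. n8.val = "pu"  ["pu"]
15. n8.env = false  [D₁.lab > 12]
16. n9.key = false  [terminal]
17. n10.sig = -7  [terminal]
18. n8.lab = 6  [d.sig + 13]
19. n1.tag = false  [D₂.lab > 6]
20. n1.sig = 6  [D₀.lab + D₁.lab - 35]
21. n11.lab = 24  [S₁.sig + 18]
22. n11.cnt = 17  [S₁.sig + 11]
23. n12.lab = 3  [C₀.lab - 21]
24. n12.cnt = 0  [C₀.lab * 3 - 72]
25. n13.sig = -2  [terminal]
26. n14.key = true  [terminal]
27. n12.key = "zv"  ["zv"]
28. n15.hot = true  [C₀.lab > 23]
29. n15.live = true  [C₀.lab > 23]
30. n16.sig = 27  [terminal]
31. n17.sig = 22  [terminal]
32. n15.acc = -3  [(if B.live then d₁.sig else d₀.sig) - 25]
33. n15.pre = -7  [d₁.sig - 29]
34. n19.acc = "qy"  [terminal]
35. n18.tag = true  [true]
36. n18.sig = 16  [len(a.acc) + 14]
37. n11.key = "zvp"  [C₁.key ++ "p"]
38. n0.tag = false  [S₁.tag == true]
39. n0.sig = 21  [S₁.sig + 15]

3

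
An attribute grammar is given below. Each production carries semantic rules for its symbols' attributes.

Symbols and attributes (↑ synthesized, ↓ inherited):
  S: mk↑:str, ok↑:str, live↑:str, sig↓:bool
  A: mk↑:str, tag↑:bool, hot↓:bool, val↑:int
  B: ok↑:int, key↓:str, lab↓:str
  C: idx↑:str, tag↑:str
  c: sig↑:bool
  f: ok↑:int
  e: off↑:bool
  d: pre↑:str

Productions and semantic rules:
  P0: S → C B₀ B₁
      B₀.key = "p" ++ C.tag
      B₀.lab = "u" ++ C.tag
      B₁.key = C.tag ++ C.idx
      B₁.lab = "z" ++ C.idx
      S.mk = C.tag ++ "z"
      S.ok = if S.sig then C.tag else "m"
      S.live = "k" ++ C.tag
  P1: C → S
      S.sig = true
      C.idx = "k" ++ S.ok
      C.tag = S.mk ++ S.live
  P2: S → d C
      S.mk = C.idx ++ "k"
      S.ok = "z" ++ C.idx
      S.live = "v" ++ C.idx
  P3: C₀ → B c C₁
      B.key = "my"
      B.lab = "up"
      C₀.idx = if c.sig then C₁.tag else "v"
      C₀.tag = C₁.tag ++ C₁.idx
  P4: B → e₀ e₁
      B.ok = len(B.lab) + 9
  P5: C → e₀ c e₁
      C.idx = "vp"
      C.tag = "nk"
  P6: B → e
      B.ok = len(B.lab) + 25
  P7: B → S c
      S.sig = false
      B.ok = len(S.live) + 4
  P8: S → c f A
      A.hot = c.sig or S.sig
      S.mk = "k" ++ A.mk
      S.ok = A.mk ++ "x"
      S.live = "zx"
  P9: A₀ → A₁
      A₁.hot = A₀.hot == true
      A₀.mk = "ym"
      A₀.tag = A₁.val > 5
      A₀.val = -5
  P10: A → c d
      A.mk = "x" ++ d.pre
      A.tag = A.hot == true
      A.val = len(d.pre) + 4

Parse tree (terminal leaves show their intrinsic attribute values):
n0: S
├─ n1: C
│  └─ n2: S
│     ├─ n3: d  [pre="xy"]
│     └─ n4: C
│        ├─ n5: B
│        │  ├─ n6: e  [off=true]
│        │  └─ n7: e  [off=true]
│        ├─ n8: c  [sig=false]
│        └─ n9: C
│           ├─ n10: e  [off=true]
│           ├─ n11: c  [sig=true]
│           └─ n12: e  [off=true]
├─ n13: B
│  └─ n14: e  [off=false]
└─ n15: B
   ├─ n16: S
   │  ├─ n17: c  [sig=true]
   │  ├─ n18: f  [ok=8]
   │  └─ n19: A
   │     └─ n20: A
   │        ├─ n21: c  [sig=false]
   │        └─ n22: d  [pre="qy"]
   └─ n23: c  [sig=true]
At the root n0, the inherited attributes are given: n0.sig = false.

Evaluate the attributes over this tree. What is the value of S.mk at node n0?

1. n0.sig = false  [given at root]
2. n2.sig = true  [true]
3. n3.pre = "xy"  [terminal]
4. n5.key = "my"  ["my"]
5. n5.lab = "up"  ["up"]
6. n6.off = true  [terminal]
7. n7.off = true  [terminal]
8. n5.ok = 11  [len(B.lab) + 9]
9. n8.sig = false  [terminal]
10. n10.off = true  [terminal]
11. n11.sig = true  [terminal]
12. n12.off = true  [terminal]
13. n9.idx = "vp"  ["vp"]
14. n9.tag = "nk"  ["nk"]
15. n4.idx = "v"  [if c.sig then C₁.tag else "v"]
16. n4.tag = "nkvp"  [C₁.tag ++ C₁.idx]
17. n2.mk = "vk"  [C.idx ++ "k"]
18. n2.ok = "zv"  ["z" ++ C.idx]
19. n2.live = "vv"  ["v" ++ C.idx]
20. n1.idx = "kzv"  ["k" ++ S.ok]
21. n1.tag = "vkvv"  [S.mk ++ S.live]
22. n13.key = "pvkvv"  ["p" ++ C.tag]
23. n13.lab = "uvkvv"  ["u" ++ C.tag]
24. n14.off = false  [terminal]
25. n13.ok = 30  [len(B.lab) + 25]
26. n15.key = "vkvvkzv"  [C.tag ++ C.idx]
27. n15.lab = "zkzv"  ["z" ++ C.idx]
28. n16.sig = false  [false]
29. n17.sig = true  [terminal]
30. n18.ok = 8  [terminal]
31. n19.hot = true  [c.sig or S.sig]
32. n20.hot = true  [A₀.hot == true]
33. n21.sig = false  [terminal]
34. n22.pre = "qy"  [terminal]
35. n20.mk = "xqy"  ["x" ++ d.pre]
36. n20.tag = true  [A.hot == true]
37. n20.val = 6  [len(d.pre) + 4]
38. n19.mk = "ym"  ["ym"]
39. n19.tag = true  [A₁.val > 5]
40. n19.val = -5  [-5]
41. n16.mk = "kym"  ["k" ++ A.mk]
42. n16.ok = "ymx"  [A.mk ++ "x"]
43. n16.live = "zx"  ["zx"]
44. n23.sig = true  [terminal]
45. n15.ok = 6  [len(S.live) + 4]
46. n0.mk = "vkvvz"  [C.tag ++ "z"]
47. n0.ok = "m"  [if S.sig then C.tag else "m"]
48. n0.live = "kvkvv"  ["k" ++ C.tag]

"vkvvz"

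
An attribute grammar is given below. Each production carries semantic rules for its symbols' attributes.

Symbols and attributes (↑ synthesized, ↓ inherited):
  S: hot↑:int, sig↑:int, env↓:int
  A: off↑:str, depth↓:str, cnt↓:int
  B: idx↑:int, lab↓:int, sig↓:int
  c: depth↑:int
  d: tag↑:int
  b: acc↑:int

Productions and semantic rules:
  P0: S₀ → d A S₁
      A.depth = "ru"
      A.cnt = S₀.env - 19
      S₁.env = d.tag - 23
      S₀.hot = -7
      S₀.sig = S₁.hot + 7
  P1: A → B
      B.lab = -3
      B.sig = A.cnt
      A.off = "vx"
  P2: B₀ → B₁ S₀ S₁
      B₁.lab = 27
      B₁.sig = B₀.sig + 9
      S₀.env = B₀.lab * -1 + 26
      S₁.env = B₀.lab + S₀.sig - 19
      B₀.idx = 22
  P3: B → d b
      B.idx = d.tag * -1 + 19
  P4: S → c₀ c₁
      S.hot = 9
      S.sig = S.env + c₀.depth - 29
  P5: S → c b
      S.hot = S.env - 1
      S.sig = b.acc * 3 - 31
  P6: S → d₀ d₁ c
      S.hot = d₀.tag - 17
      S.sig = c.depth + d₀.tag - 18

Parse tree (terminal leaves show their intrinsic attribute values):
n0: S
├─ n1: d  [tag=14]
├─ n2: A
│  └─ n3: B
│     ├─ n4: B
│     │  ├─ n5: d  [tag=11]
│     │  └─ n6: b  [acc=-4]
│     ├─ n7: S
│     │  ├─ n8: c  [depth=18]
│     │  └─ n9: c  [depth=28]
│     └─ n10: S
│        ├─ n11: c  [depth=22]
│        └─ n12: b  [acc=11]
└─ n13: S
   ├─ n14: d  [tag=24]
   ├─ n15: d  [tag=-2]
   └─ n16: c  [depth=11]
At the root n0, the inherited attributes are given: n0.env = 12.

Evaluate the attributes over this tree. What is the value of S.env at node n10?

-4

1. n0.env = 12  [given at root]
2. n1.tag = 14  [terminal]
3. n2.depth = "ru"  ["ru"]
4. n2.cnt = -7  [S₀.env - 19]
5. n3.lab = -3  [-3]
6. n3.sig = -7  [A.cnt]
7. n4.lab = 27  [27]
8. n4.sig = 2  [B₀.sig + 9]
9. n5.tag = 11  [terminal]
10. n6.acc = -4  [terminal]
11. n4.idx = 8  [d.tag * -1 + 19]
12. n7.env = 29  [B₀.lab * -1 + 26]
13. n8.depth = 18  [terminal]
14. n9.depth = 28  [terminal]
15. n7.hot = 9  [9]
16. n7.sig = 18  [S.env + c₀.depth - 29]
17. n10.env = -4  [B₀.lab + S₀.sig - 19]
18. n11.depth = 22  [terminal]
19. n12.acc = 11  [terminal]
20. n10.hot = -5  [S.env - 1]
21. n10.sig = 2  [b.acc * 3 - 31]
22. n3.idx = 22  [22]
23. n2.off = "vx"  ["vx"]
24. n13.env = -9  [d.tag - 23]
25. n14.tag = 24  [terminal]
26. n15.tag = -2  [terminal]
27. n16.depth = 11  [terminal]
28. n13.hot = 7  [d₀.tag - 17]
29. n13.sig = 17  [c.depth + d₀.tag - 18]
30. n0.hot = -7  [-7]
31. n0.sig = 14  [S₁.hot + 7]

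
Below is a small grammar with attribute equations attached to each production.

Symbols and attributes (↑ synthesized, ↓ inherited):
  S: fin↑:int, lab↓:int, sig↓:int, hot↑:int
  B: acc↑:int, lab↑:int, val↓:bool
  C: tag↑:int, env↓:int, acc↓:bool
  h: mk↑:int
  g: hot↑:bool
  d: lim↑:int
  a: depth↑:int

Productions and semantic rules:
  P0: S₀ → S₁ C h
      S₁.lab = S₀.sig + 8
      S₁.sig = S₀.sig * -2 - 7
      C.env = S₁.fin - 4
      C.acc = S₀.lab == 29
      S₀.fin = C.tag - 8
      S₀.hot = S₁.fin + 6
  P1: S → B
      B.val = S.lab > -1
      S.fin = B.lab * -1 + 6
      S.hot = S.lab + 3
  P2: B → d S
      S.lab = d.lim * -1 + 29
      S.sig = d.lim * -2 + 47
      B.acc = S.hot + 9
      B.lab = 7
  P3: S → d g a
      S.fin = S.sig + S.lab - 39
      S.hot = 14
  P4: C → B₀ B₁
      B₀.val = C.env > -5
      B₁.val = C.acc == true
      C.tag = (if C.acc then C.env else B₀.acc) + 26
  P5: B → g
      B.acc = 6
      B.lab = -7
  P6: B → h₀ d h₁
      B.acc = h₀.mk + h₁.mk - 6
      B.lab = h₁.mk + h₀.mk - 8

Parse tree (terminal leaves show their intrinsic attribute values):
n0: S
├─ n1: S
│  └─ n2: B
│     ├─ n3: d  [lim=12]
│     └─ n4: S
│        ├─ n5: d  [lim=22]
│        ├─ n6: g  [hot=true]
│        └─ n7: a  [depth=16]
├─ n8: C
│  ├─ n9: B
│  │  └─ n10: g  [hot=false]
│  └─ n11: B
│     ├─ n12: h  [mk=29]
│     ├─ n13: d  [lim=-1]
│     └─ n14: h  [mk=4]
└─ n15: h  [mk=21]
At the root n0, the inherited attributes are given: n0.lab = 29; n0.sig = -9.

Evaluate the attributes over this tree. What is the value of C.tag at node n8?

1. n0.lab = 29  [given at root]
2. n0.sig = -9  [given at root]
3. n1.lab = -1  [S₀.sig + 8]
4. n1.sig = 11  [S₀.sig * -2 - 7]
5. n2.val = false  [S.lab > -1]
6. n3.lim = 12  [terminal]
7. n4.lab = 17  [d.lim * -1 + 29]
8. n4.sig = 23  [d.lim * -2 + 47]
9. n5.lim = 22  [terminal]
10. n6.hot = true  [terminal]
11. n7.depth = 16  [terminal]
12. n4.fin = 1  [S.sig + S.lab - 39]
13. n4.hot = 14  [14]
14. n2.acc = 23  [S.hot + 9]
15. n2.lab = 7  [7]
16. n1.fin = -1  [B.lab * -1 + 6]
17. n1.hot = 2  [S.lab + 3]
18. n8.env = -5  [S₁.fin - 4]
19. n8.acc = true  [S₀.lab == 29]
20. n9.val = false  [C.env > -5]
21. n10.hot = false  [terminal]
22. n9.acc = 6  [6]
23. n9.lab = -7  [-7]
24. n11.val = true  [C.acc == true]
25. n12.mk = 29  [terminal]
26. n13.lim = -1  [terminal]
27. n14.mk = 4  [terminal]
28. n11.acc = 27  [h₀.mk + h₁.mk - 6]
29. n11.lab = 25  [h₁.mk + h₀.mk - 8]
30. n8.tag = 21  [(if C.acc then C.env else B₀.acc) + 26]
31. n15.mk = 21  [terminal]
32. n0.fin = 13  [C.tag - 8]
33. n0.hot = 5  [S₁.fin + 6]

21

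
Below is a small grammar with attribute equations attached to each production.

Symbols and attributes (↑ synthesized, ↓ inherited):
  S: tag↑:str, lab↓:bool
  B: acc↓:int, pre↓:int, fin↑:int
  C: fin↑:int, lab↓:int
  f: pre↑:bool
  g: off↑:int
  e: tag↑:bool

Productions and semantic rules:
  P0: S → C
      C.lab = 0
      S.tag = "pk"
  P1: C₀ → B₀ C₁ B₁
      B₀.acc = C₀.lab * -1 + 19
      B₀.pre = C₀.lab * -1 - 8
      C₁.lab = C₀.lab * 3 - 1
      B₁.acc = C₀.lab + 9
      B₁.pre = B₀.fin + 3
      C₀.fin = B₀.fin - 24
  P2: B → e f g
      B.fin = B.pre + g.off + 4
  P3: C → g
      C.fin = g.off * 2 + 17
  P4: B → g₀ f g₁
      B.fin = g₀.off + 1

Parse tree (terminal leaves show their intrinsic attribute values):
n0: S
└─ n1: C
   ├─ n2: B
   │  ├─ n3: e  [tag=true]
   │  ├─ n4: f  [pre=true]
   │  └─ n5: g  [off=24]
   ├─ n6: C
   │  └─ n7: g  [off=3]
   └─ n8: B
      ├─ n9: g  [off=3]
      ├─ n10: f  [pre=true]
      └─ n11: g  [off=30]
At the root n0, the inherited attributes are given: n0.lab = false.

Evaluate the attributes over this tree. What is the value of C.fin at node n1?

1. n0.lab = false  [given at root]
2. n1.lab = 0  [0]
3. n2.acc = 19  [C₀.lab * -1 + 19]
4. n2.pre = -8  [C₀.lab * -1 - 8]
5. n3.tag = true  [terminal]
6. n4.pre = true  [terminal]
7. n5.off = 24  [terminal]
8. n2.fin = 20  [B.pre + g.off + 4]
9. n6.lab = -1  [C₀.lab * 3 - 1]
10. n7.off = 3  [terminal]
11. n6.fin = 23  [g.off * 2 + 17]
12. n8.acc = 9  [C₀.lab + 9]
13. n8.pre = 23  [B₀.fin + 3]
14. n9.off = 3  [terminal]
15. n10.pre = true  [terminal]
16. n11.off = 30  [terminal]
17. n8.fin = 4  [g₀.off + 1]
18. n1.fin = -4  [B₀.fin - 24]
19. n0.tag = "pk"  ["pk"]

-4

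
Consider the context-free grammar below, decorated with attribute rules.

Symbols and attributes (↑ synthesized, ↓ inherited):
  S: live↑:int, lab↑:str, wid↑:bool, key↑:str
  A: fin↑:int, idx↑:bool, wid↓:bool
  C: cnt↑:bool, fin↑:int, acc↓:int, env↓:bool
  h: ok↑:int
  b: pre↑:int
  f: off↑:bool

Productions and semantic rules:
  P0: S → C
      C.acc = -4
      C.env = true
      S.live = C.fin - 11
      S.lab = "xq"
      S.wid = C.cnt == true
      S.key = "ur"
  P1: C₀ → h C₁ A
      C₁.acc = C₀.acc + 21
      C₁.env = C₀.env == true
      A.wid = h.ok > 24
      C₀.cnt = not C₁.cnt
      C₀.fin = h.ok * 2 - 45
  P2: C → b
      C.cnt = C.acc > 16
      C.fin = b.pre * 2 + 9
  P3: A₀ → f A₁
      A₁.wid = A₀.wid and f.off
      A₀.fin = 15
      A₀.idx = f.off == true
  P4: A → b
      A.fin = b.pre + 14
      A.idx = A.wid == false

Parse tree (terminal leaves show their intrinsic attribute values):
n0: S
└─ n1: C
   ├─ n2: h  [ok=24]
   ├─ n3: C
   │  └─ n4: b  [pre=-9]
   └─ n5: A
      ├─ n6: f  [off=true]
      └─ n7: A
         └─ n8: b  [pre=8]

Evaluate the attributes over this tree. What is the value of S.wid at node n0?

false

1. n1.acc = -4  [-4]
2. n1.env = true  [true]
3. n2.ok = 24  [terminal]
4. n3.acc = 17  [C₀.acc + 21]
5. n3.env = true  [C₀.env == true]
6. n4.pre = -9  [terminal]
7. n3.cnt = true  [C.acc > 16]
8. n3.fin = -9  [b.pre * 2 + 9]
9. n5.wid = false  [h.ok > 24]
10. n6.off = true  [terminal]
11. n7.wid = false  [A₀.wid and f.off]
12. n8.pre = 8  [terminal]
13. n7.fin = 22  [b.pre + 14]
14. n7.idx = true  [A.wid == false]
15. n5.fin = 15  [15]
16. n5.idx = true  [f.off == true]
17. n1.cnt = false  [not C₁.cnt]
18. n1.fin = 3  [h.ok * 2 - 45]
19. n0.live = -8  [C.fin - 11]
20. n0.lab = "xq"  ["xq"]
21. n0.wid = false  [C.cnt == true]
22. n0.key = "ur"  ["ur"]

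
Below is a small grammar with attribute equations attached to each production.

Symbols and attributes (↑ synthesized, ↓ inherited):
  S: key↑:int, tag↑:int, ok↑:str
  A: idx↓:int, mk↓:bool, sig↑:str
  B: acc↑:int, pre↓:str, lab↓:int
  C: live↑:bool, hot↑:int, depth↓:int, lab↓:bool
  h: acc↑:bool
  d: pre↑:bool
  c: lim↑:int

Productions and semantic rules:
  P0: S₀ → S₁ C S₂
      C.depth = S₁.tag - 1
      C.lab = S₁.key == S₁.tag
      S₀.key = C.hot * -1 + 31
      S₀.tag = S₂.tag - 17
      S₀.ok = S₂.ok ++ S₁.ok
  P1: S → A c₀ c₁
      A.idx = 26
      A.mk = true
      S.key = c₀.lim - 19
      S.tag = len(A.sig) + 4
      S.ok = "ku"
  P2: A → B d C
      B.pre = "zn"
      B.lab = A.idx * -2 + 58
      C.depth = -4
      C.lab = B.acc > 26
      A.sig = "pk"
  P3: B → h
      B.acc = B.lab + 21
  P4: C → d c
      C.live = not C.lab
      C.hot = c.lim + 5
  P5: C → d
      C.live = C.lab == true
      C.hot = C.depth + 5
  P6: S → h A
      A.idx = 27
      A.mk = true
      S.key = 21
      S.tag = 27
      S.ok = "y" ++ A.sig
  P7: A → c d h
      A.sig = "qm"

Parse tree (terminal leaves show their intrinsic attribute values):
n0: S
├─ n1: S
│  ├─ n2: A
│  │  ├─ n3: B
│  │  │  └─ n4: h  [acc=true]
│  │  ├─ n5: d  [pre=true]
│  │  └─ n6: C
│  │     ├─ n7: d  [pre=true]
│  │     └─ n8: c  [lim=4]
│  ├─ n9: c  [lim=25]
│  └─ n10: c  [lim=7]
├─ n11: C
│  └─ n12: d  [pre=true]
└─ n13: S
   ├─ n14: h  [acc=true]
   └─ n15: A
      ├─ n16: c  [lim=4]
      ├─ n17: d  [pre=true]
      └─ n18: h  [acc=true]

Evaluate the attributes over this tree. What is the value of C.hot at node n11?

10

1. n2.idx = 26  [26]
2. n2.mk = true  [true]
3. n3.pre = "zn"  ["zn"]
4. n3.lab = 6  [A.idx * -2 + 58]
5. n4.acc = true  [terminal]
6. n3.acc = 27  [B.lab + 21]
7. n5.pre = true  [terminal]
8. n6.depth = -4  [-4]
9. n6.lab = true  [B.acc > 26]
10. n7.pre = true  [terminal]
11. n8.lim = 4  [terminal]
12. n6.live = false  [not C.lab]
13. n6.hot = 9  [c.lim + 5]
14. n2.sig = "pk"  ["pk"]
15. n9.lim = 25  [terminal]
16. n10.lim = 7  [terminal]
17. n1.key = 6  [c₀.lim - 19]
18. n1.tag = 6  [len(A.sig) + 4]
19. n1.ok = "ku"  ["ku"]
20. n11.depth = 5  [S₁.tag - 1]
21. n11.lab = true  [S₁.key == S₁.tag]
22. n12.pre = true  [terminal]
23. n11.live = true  [C.lab == true]
24. n11.hot = 10  [C.depth + 5]
25. n14.acc = true  [terminal]
26. n15.idx = 27  [27]
27. n15.mk = true  [true]
28. n16.lim = 4  [terminal]
29. n17.pre = true  [terminal]
30. n18.acc = true  [terminal]
31. n15.sig = "qm"  ["qm"]
32. n13.key = 21  [21]
33. n13.tag = 27  [27]
34. n13.ok = "yqm"  ["y" ++ A.sig]
35. n0.key = 21  [C.hot * -1 + 31]
36. n0.tag = 10  [S₂.tag - 17]
37. n0.ok = "yqmku"  [S₂.ok ++ S₁.ok]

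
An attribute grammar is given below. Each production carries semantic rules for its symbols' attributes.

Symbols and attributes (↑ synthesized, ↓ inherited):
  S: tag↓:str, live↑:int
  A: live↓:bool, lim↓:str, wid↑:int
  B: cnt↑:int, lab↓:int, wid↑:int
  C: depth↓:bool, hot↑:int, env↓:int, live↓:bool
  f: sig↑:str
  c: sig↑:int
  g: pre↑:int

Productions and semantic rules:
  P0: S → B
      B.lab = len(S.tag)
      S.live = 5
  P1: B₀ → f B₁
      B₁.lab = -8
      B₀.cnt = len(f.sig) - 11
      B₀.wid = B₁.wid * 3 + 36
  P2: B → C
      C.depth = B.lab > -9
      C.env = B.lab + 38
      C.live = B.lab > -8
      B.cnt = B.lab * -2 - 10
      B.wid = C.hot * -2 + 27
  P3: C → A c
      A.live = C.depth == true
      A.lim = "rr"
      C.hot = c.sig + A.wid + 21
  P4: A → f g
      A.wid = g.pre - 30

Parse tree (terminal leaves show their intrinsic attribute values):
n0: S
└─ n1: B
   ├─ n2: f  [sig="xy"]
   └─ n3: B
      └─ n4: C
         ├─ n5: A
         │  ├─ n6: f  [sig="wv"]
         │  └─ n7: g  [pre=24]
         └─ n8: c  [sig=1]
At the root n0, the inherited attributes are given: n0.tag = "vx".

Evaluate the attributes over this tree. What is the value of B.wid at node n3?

1. n0.tag = "vx"  [given at root]
2. n1.lab = 2  [len(S.tag)]
3. n2.sig = "xy"  [terminal]
4. n3.lab = -8  [-8]
5. n4.depth = true  [B.lab > -9]
6. n4.env = 30  [B.lab + 38]
7. n4.live = false  [B.lab > -8]
8. n5.live = true  [C.depth == true]
9. n5.lim = "rr"  ["rr"]
10. n6.sig = "wv"  [terminal]
11. n7.pre = 24  [terminal]
12. n5.wid = -6  [g.pre - 30]
13. n8.sig = 1  [terminal]
14. n4.hot = 16  [c.sig + A.wid + 21]
15. n3.cnt = 6  [B.lab * -2 - 10]
16. n3.wid = -5  [C.hot * -2 + 27]
17. n1.cnt = -9  [len(f.sig) - 11]
18. n1.wid = 21  [B₁.wid * 3 + 36]
19. n0.live = 5  [5]

-5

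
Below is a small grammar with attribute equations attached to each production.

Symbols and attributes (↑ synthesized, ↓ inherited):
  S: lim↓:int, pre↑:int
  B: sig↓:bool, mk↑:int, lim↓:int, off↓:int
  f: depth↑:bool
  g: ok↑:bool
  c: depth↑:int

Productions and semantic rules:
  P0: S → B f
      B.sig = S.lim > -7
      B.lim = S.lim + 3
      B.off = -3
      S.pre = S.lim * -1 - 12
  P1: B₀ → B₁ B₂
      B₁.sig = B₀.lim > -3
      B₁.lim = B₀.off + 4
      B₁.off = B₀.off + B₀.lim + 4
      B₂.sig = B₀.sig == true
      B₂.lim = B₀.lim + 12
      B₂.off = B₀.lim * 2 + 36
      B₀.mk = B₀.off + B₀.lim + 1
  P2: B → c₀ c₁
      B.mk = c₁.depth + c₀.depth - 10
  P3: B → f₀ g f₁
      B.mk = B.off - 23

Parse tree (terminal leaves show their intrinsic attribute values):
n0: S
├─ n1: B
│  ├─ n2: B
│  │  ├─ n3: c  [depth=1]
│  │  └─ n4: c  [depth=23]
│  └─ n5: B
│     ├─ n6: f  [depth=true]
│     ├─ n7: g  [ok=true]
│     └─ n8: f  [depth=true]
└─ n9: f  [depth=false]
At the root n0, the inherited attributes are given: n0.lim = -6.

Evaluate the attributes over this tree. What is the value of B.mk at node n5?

1. n0.lim = -6  [given at root]
2. n1.sig = true  [S.lim > -7]
3. n1.lim = -3  [S.lim + 3]
4. n1.off = -3  [-3]
5. n2.sig = false  [B₀.lim > -3]
6. n2.lim = 1  [B₀.off + 4]
7. n2.off = -2  [B₀.off + B₀.lim + 4]
8. n3.depth = 1  [terminal]
9. n4.depth = 23  [terminal]
10. n2.mk = 14  [c₁.depth + c₀.depth - 10]
11. n5.sig = true  [B₀.sig == true]
12. n5.lim = 9  [B₀.lim + 12]
13. n5.off = 30  [B₀.lim * 2 + 36]
14. n6.depth = true  [terminal]
15. n7.ok = true  [terminal]
16. n8.depth = true  [terminal]
17. n5.mk = 7  [B.off - 23]
18. n1.mk = -5  [B₀.off + B₀.lim + 1]
19. n9.depth = false  [terminal]
20. n0.pre = -6  [S.lim * -1 - 12]

7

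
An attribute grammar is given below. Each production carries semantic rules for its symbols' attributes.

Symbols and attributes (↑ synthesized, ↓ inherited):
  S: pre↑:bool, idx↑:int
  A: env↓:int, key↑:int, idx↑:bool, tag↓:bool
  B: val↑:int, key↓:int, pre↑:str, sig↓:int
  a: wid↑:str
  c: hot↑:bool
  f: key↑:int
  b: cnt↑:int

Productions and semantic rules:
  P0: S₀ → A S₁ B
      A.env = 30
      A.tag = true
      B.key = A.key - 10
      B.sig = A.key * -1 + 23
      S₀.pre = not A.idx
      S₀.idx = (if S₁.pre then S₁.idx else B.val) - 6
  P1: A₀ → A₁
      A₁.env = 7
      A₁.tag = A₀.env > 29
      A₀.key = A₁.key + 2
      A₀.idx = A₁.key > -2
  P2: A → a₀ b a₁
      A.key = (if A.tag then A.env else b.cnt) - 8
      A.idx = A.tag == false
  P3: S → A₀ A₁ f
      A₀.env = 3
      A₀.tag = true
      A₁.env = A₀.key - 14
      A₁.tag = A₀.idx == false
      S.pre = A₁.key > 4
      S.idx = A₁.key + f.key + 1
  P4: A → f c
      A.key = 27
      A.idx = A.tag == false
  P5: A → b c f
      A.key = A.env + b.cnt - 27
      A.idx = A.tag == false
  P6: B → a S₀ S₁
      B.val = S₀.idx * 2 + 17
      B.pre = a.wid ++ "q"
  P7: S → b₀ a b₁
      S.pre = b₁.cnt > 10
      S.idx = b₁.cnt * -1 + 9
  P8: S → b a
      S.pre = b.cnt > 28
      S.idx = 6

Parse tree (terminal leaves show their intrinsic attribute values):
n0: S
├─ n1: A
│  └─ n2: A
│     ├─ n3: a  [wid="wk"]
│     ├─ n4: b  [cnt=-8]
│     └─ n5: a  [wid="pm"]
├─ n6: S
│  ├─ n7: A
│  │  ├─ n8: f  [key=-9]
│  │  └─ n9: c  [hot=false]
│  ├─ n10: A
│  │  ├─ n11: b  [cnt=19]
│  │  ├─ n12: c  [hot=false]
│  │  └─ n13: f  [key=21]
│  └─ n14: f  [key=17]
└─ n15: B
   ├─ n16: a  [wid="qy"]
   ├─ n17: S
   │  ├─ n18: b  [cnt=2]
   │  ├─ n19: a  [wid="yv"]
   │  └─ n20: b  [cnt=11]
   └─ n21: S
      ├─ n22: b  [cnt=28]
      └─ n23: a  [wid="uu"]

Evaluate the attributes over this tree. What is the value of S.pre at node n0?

1. n1.env = 30  [30]
2. n1.tag = true  [true]
3. n2.env = 7  [7]
4. n2.tag = true  [A₀.env > 29]
5. n3.wid = "wk"  [terminal]
6. n4.cnt = -8  [terminal]
7. n5.wid = "pm"  [terminal]
8. n2.key = -1  [(if A.tag then A.env else b.cnt) - 8]
9. n2.idx = false  [A.tag == false]
10. n1.key = 1  [A₁.key + 2]
11. n1.idx = true  [A₁.key > -2]
12. n7.env = 3  [3]
13. n7.tag = true  [true]
14. n8.key = -9  [terminal]
15. n9.hot = false  [terminal]
16. n7.key = 27  [27]
17. n7.idx = false  [A.tag == false]
18. n10.env = 13  [A₀.key - 14]
19. n10.tag = true  [A₀.idx == false]
20. n11.cnt = 19  [terminal]
21. n12.hot = false  [terminal]
22. n13.key = 21  [terminal]
23. n10.key = 5  [A.env + b.cnt - 27]
24. n10.idx = false  [A.tag == false]
25. n14.key = 17  [terminal]
26. n6.pre = true  [A₁.key > 4]
27. n6.idx = 23  [A₁.key + f.key + 1]
28. n15.key = -9  [A.key - 10]
29. n15.sig = 22  [A.key * -1 + 23]
30. n16.wid = "qy"  [terminal]
31. n18.cnt = 2  [terminal]
32. n19.wid = "yv"  [terminal]
33. n20.cnt = 11  [terminal]
34. n17.pre = true  [b₁.cnt > 10]
35. n17.idx = -2  [b₁.cnt * -1 + 9]
36. n22.cnt = 28  [terminal]
37. n23.wid = "uu"  [terminal]
38. n21.pre = false  [b.cnt > 28]
39. n21.idx = 6  [6]
40. n15.val = 13  [S₀.idx * 2 + 17]
41. n15.pre = "qyq"  [a.wid ++ "q"]
42. n0.pre = false  [not A.idx]
43. n0.idx = 17  [(if S₁.pre then S₁.idx else B.val) - 6]

false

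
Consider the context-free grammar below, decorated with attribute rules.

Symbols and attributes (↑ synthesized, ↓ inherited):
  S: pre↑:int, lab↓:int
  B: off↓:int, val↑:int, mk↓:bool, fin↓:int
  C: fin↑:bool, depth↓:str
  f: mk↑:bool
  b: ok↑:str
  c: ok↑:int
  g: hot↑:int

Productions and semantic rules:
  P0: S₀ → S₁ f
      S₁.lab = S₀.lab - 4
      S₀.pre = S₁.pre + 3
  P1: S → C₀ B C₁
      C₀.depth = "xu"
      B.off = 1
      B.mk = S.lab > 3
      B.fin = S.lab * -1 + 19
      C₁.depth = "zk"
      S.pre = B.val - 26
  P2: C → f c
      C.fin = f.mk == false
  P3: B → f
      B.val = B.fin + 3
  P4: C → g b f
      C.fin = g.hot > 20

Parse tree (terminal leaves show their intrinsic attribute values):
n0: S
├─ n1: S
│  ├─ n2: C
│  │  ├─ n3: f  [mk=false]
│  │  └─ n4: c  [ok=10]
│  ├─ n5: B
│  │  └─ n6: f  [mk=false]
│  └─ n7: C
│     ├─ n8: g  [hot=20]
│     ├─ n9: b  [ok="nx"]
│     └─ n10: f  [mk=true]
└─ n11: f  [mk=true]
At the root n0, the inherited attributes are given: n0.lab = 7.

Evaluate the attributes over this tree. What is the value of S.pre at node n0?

-4

1. n0.lab = 7  [given at root]
2. n1.lab = 3  [S₀.lab - 4]
3. n2.depth = "xu"  ["xu"]
4. n3.mk = false  [terminal]
5. n4.ok = 10  [terminal]
6. n2.fin = true  [f.mk == false]
7. n5.off = 1  [1]
8. n5.mk = false  [S.lab > 3]
9. n5.fin = 16  [S.lab * -1 + 19]
10. n6.mk = false  [terminal]
11. n5.val = 19  [B.fin + 3]
12. n7.depth = "zk"  ["zk"]
13. n8.hot = 20  [terminal]
14. n9.ok = "nx"  [terminal]
15. n10.mk = true  [terminal]
16. n7.fin = false  [g.hot > 20]
17. n1.pre = -7  [B.val - 26]
18. n11.mk = true  [terminal]
19. n0.pre = -4  [S₁.pre + 3]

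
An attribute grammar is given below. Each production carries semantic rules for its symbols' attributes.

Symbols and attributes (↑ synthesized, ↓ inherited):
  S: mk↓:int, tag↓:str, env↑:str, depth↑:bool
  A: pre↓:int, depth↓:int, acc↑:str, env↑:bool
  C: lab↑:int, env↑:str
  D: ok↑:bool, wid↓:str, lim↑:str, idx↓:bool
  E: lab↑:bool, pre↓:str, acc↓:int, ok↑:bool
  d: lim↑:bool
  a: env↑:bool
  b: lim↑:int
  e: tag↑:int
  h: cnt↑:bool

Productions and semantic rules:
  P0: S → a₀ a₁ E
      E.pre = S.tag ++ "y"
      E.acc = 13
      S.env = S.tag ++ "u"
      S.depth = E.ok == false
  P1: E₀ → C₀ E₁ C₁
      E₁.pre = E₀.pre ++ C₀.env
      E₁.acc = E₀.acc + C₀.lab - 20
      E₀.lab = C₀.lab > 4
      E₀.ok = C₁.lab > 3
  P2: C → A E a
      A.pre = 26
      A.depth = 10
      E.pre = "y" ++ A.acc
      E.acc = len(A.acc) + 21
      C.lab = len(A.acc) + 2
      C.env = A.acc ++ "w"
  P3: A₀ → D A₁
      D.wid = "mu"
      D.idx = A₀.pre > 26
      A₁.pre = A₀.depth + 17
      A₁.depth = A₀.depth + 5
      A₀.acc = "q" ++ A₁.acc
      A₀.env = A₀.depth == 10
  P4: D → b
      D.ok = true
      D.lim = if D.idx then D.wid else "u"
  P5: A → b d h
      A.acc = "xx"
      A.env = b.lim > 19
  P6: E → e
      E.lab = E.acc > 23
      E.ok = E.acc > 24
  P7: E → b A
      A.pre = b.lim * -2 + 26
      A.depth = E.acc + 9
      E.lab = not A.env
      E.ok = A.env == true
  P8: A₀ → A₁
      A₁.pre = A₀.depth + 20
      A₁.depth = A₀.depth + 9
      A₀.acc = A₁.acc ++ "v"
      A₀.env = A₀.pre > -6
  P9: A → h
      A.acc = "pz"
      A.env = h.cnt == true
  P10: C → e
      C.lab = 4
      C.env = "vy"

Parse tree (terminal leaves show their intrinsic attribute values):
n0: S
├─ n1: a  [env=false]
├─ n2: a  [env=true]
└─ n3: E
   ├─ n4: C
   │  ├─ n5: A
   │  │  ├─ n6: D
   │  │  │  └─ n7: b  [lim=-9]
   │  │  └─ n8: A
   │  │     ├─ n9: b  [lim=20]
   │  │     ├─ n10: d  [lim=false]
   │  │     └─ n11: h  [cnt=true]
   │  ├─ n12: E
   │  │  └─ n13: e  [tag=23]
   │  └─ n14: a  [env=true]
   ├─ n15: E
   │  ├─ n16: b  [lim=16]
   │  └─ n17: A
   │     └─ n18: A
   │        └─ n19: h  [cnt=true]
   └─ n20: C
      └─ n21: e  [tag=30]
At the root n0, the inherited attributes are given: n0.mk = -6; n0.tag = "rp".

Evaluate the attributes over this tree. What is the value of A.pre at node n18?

27

1. n0.mk = -6  [given at root]
2. n0.tag = "rp"  [given at root]
3. n1.env = false  [terminal]
4. n2.env = true  [terminal]
5. n3.pre = "rpy"  [S.tag ++ "y"]
6. n3.acc = 13  [13]
7. n5.pre = 26  [26]
8. n5.depth = 10  [10]
9. n6.wid = "mu"  ["mu"]
10. n6.idx = false  [A₀.pre > 26]
11. n7.lim = -9  [terminal]
12. n6.ok = true  [true]
13. n6.lim = "u"  [if D.idx then D.wid else "u"]
14. n8.pre = 27  [A₀.depth + 17]
15. n8.depth = 15  [A₀.depth + 5]
16. n9.lim = 20  [terminal]
17. n10.lim = false  [terminal]
18. n11.cnt = true  [terminal]
19. n8.acc = "xx"  ["xx"]
20. n8.env = true  [b.lim > 19]
21. n5.acc = "qxx"  ["q" ++ A₁.acc]
22. n5.env = true  [A₀.depth == 10]
23. n12.pre = "yqxx"  ["y" ++ A.acc]
24. n12.acc = 24  [len(A.acc) + 21]
25. n13.tag = 23  [terminal]
26. n12.lab = true  [E.acc > 23]
27. n12.ok = false  [E.acc > 24]
28. n14.env = true  [terminal]
29. n4.lab = 5  [len(A.acc) + 2]
30. n4.env = "qxxw"  [A.acc ++ "w"]
31. n15.pre = "rpyqxxw"  [E₀.pre ++ C₀.env]
32. n15.acc = -2  [E₀.acc + C₀.lab - 20]
33. n16.lim = 16  [terminal]
34. n17.pre = -6  [b.lim * -2 + 26]
35. n17.depth = 7  [E.acc + 9]
36. n18.pre = 27  [A₀.depth + 20]
37. n18.depth = 16  [A₀.depth + 9]
38. n19.cnt = true  [terminal]
39. n18.acc = "pz"  ["pz"]
40. n18.env = true  [h.cnt == true]
41. n17.acc = "pzv"  [A₁.acc ++ "v"]
42. n17.env = false  [A₀.pre > -6]
43. n15.lab = true  [not A.env]
44. n15.ok = false  [A.env == true]
45. n21.tag = 30  [terminal]
46. n20.lab = 4  [4]
47. n20.env = "vy"  ["vy"]
48. n3.lab = true  [C₀.lab > 4]
49. n3.ok = true  [C₁.lab > 3]
50. n0.env = "rpu"  [S.tag ++ "u"]
51. n0.depth = false  [E.ok == false]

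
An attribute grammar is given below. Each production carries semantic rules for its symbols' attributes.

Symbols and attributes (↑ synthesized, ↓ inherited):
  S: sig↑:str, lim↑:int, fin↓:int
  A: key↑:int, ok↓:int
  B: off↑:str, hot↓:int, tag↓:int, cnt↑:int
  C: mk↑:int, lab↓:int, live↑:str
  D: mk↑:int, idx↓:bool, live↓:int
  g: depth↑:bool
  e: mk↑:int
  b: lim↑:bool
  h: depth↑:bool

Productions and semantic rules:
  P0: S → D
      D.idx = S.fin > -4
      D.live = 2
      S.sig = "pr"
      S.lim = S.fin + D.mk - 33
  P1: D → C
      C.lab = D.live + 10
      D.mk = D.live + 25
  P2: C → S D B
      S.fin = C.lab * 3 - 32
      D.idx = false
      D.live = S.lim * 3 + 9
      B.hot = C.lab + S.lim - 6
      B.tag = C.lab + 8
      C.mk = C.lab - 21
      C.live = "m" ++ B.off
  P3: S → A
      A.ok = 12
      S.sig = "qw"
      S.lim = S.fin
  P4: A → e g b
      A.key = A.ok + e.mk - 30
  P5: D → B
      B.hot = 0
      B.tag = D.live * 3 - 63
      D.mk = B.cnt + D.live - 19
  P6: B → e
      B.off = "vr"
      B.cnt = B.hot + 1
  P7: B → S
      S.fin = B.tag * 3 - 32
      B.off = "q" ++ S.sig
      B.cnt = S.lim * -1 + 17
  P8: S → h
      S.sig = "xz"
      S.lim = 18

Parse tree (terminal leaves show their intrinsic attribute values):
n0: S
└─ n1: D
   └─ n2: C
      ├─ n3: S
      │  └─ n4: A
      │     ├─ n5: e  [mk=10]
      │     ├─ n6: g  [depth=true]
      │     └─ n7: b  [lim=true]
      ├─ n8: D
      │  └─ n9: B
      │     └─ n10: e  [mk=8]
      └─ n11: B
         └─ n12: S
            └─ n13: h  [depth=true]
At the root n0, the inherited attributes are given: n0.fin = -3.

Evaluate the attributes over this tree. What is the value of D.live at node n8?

21

1. n0.fin = -3  [given at root]
2. n1.idx = true  [S.fin > -4]
3. n1.live = 2  [2]
4. n2.lab = 12  [D.live + 10]
5. n3.fin = 4  [C.lab * 3 - 32]
6. n4.ok = 12  [12]
7. n5.mk = 10  [terminal]
8. n6.depth = true  [terminal]
9. n7.lim = true  [terminal]
10. n4.key = -8  [A.ok + e.mk - 30]
11. n3.sig = "qw"  ["qw"]
12. n3.lim = 4  [S.fin]
13. n8.idx = false  [false]
14. n8.live = 21  [S.lim * 3 + 9]
15. n9.hot = 0  [0]
16. n9.tag = 0  [D.live * 3 - 63]
17. n10.mk = 8  [terminal]
18. n9.off = "vr"  ["vr"]
19. n9.cnt = 1  [B.hot + 1]
20. n8.mk = 3  [B.cnt + D.live - 19]
21. n11.hot = 10  [C.lab + S.lim - 6]
22. n11.tag = 20  [C.lab + 8]
23. n12.fin = 28  [B.tag * 3 - 32]
24. n13.depth = true  [terminal]
25. n12.sig = "xz"  ["xz"]
26. n12.lim = 18  [18]
27. n11.off = "qxz"  ["q" ++ S.sig]
28. n11.cnt = -1  [S.lim * -1 + 17]
29. n2.mk = -9  [C.lab - 21]
30. n2.live = "mqxz"  ["m" ++ B.off]
31. n1.mk = 27  [D.live + 25]
32. n0.sig = "pr"  ["pr"]
33. n0.lim = -9  [S.fin + D.mk - 33]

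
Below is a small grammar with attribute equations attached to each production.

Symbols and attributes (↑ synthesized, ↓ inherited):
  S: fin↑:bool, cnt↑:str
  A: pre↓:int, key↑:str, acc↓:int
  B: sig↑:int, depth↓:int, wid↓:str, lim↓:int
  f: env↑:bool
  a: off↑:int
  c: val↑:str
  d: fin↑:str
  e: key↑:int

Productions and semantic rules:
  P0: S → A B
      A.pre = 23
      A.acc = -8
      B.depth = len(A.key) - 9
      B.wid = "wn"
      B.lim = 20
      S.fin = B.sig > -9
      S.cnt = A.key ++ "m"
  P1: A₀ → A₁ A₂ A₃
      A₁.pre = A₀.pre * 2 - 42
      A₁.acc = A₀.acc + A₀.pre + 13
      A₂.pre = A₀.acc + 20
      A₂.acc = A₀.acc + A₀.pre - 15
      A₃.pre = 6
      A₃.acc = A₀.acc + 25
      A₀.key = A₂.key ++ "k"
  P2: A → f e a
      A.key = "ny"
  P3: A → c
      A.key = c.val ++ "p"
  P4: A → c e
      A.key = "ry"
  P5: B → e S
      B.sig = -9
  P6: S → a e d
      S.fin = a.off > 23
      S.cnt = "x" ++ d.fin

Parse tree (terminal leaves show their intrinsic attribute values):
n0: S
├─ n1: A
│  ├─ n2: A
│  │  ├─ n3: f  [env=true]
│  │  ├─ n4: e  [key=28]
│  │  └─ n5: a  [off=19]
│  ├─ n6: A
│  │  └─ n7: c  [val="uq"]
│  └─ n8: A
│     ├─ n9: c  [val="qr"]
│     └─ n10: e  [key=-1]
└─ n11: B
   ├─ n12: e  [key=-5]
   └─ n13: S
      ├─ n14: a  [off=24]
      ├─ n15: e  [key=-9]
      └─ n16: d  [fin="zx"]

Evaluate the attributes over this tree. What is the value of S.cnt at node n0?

"uqpkm"

1. n1.pre = 23  [23]
2. n1.acc = -8  [-8]
3. n2.pre = 4  [A₀.pre * 2 - 42]
4. n2.acc = 28  [A₀.acc + A₀.pre + 13]
5. n3.env = true  [terminal]
6. n4.key = 28  [terminal]
7. n5.off = 19  [terminal]
8. n2.key = "ny"  ["ny"]
9. n6.pre = 12  [A₀.acc + 20]
10. n6.acc = 0  [A₀.acc + A₀.pre - 15]
11. n7.val = "uq"  [terminal]
12. n6.key = "uqp"  [c.val ++ "p"]
13. n8.pre = 6  [6]
14. n8.acc = 17  [A₀.acc + 25]
15. n9.val = "qr"  [terminal]
16. n10.key = -1  [terminal]
17. n8.key = "ry"  ["ry"]
18. n1.key = "uqpk"  [A₂.key ++ "k"]
19. n11.depth = -5  [len(A.key) - 9]
20. n11.wid = "wn"  ["wn"]
21. n11.lim = 20  [20]
22. n12.key = -5  [terminal]
23. n14.off = 24  [terminal]
24. n15.key = -9  [terminal]
25. n16.fin = "zx"  [terminal]
26. n13.fin = true  [a.off > 23]
27. n13.cnt = "xzx"  ["x" ++ d.fin]
28. n11.sig = -9  [-9]
29. n0.fin = false  [B.sig > -9]
30. n0.cnt = "uqpkm"  [A.key ++ "m"]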